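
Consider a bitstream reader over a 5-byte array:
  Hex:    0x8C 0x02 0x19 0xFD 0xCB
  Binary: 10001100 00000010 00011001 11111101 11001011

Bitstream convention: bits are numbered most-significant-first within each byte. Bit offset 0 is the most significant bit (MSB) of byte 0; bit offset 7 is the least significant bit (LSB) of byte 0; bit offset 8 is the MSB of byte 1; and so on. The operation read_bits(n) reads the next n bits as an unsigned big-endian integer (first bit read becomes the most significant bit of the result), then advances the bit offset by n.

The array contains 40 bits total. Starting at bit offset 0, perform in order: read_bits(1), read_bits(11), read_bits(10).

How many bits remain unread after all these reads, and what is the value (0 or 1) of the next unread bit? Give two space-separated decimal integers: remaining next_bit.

Read 1: bits[0:1] width=1 -> value=1 (bin 1); offset now 1 = byte 0 bit 1; 39 bits remain
Read 2: bits[1:12] width=11 -> value=192 (bin 00011000000); offset now 12 = byte 1 bit 4; 28 bits remain
Read 3: bits[12:22] width=10 -> value=134 (bin 0010000110); offset now 22 = byte 2 bit 6; 18 bits remain

Answer: 18 0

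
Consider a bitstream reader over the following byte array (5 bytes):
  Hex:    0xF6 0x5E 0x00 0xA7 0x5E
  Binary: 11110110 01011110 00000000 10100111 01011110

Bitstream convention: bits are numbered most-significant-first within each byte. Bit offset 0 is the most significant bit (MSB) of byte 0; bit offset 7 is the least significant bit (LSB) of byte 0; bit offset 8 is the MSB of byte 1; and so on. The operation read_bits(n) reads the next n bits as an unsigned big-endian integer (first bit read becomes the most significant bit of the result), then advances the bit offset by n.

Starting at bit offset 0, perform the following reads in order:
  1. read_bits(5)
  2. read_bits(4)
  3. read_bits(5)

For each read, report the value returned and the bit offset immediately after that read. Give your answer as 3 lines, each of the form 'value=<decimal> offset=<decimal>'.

Answer: value=30 offset=5
value=12 offset=9
value=23 offset=14

Derivation:
Read 1: bits[0:5] width=5 -> value=30 (bin 11110); offset now 5 = byte 0 bit 5; 35 bits remain
Read 2: bits[5:9] width=4 -> value=12 (bin 1100); offset now 9 = byte 1 bit 1; 31 bits remain
Read 3: bits[9:14] width=5 -> value=23 (bin 10111); offset now 14 = byte 1 bit 6; 26 bits remain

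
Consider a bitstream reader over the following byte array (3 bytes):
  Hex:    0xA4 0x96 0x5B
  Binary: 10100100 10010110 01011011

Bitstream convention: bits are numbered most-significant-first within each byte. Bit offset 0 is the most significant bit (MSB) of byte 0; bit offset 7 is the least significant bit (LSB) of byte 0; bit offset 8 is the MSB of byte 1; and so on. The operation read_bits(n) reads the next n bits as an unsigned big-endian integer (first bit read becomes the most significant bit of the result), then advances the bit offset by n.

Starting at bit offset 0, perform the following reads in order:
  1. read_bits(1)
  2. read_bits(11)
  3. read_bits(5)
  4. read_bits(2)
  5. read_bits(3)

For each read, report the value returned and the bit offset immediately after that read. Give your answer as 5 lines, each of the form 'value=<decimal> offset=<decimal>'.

Read 1: bits[0:1] width=1 -> value=1 (bin 1); offset now 1 = byte 0 bit 1; 23 bits remain
Read 2: bits[1:12] width=11 -> value=585 (bin 01001001001); offset now 12 = byte 1 bit 4; 12 bits remain
Read 3: bits[12:17] width=5 -> value=12 (bin 01100); offset now 17 = byte 2 bit 1; 7 bits remain
Read 4: bits[17:19] width=2 -> value=2 (bin 10); offset now 19 = byte 2 bit 3; 5 bits remain
Read 5: bits[19:22] width=3 -> value=6 (bin 110); offset now 22 = byte 2 bit 6; 2 bits remain

Answer: value=1 offset=1
value=585 offset=12
value=12 offset=17
value=2 offset=19
value=6 offset=22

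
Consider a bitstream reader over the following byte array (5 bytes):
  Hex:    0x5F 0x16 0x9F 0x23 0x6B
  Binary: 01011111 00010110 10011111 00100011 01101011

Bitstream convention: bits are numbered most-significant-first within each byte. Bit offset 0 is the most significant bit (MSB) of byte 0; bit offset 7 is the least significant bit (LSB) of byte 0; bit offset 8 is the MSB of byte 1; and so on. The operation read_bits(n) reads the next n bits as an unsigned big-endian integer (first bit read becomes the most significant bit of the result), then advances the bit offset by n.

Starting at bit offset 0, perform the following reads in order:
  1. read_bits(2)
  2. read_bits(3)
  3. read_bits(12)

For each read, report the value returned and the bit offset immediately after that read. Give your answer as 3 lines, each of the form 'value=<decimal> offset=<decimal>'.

Read 1: bits[0:2] width=2 -> value=1 (bin 01); offset now 2 = byte 0 bit 2; 38 bits remain
Read 2: bits[2:5] width=3 -> value=3 (bin 011); offset now 5 = byte 0 bit 5; 35 bits remain
Read 3: bits[5:17] width=12 -> value=3629 (bin 111000101101); offset now 17 = byte 2 bit 1; 23 bits remain

Answer: value=1 offset=2
value=3 offset=5
value=3629 offset=17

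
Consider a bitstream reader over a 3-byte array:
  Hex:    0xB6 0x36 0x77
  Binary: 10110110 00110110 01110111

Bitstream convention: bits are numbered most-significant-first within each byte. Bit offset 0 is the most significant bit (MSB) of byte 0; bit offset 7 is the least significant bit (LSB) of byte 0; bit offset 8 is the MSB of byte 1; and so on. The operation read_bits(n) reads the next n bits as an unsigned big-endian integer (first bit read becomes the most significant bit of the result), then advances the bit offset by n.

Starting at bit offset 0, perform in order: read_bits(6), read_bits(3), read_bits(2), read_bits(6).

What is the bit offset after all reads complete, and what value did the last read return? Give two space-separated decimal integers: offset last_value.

Answer: 17 44

Derivation:
Read 1: bits[0:6] width=6 -> value=45 (bin 101101); offset now 6 = byte 0 bit 6; 18 bits remain
Read 2: bits[6:9] width=3 -> value=4 (bin 100); offset now 9 = byte 1 bit 1; 15 bits remain
Read 3: bits[9:11] width=2 -> value=1 (bin 01); offset now 11 = byte 1 bit 3; 13 bits remain
Read 4: bits[11:17] width=6 -> value=44 (bin 101100); offset now 17 = byte 2 bit 1; 7 bits remain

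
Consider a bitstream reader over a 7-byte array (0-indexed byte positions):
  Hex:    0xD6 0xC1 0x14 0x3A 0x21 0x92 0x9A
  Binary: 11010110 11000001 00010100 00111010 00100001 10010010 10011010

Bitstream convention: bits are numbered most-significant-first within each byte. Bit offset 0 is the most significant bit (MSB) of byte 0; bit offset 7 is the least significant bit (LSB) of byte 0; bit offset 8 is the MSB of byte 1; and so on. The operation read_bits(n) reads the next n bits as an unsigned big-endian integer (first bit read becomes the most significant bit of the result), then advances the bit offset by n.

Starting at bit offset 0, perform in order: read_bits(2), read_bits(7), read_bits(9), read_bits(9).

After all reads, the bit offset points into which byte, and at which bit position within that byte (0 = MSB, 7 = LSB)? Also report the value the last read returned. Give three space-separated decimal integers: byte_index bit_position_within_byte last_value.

Answer: 3 3 161

Derivation:
Read 1: bits[0:2] width=2 -> value=3 (bin 11); offset now 2 = byte 0 bit 2; 54 bits remain
Read 2: bits[2:9] width=7 -> value=45 (bin 0101101); offset now 9 = byte 1 bit 1; 47 bits remain
Read 3: bits[9:18] width=9 -> value=260 (bin 100000100); offset now 18 = byte 2 bit 2; 38 bits remain
Read 4: bits[18:27] width=9 -> value=161 (bin 010100001); offset now 27 = byte 3 bit 3; 29 bits remain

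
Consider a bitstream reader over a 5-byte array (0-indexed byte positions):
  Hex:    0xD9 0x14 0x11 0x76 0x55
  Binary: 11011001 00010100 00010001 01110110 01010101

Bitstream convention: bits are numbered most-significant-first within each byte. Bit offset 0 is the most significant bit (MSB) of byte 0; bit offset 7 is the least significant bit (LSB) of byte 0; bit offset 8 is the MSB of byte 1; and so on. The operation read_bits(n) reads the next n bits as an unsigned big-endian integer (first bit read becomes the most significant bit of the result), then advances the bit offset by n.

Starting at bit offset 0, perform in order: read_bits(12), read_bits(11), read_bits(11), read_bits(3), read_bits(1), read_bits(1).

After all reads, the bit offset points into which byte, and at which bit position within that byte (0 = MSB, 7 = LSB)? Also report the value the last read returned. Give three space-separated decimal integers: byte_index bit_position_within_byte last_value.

Answer: 4 7 0

Derivation:
Read 1: bits[0:12] width=12 -> value=3473 (bin 110110010001); offset now 12 = byte 1 bit 4; 28 bits remain
Read 2: bits[12:23] width=11 -> value=520 (bin 01000001000); offset now 23 = byte 2 bit 7; 17 bits remain
Read 3: bits[23:34] width=11 -> value=1497 (bin 10111011001); offset now 34 = byte 4 bit 2; 6 bits remain
Read 4: bits[34:37] width=3 -> value=2 (bin 010); offset now 37 = byte 4 bit 5; 3 bits remain
Read 5: bits[37:38] width=1 -> value=1 (bin 1); offset now 38 = byte 4 bit 6; 2 bits remain
Read 6: bits[38:39] width=1 -> value=0 (bin 0); offset now 39 = byte 4 bit 7; 1 bits remain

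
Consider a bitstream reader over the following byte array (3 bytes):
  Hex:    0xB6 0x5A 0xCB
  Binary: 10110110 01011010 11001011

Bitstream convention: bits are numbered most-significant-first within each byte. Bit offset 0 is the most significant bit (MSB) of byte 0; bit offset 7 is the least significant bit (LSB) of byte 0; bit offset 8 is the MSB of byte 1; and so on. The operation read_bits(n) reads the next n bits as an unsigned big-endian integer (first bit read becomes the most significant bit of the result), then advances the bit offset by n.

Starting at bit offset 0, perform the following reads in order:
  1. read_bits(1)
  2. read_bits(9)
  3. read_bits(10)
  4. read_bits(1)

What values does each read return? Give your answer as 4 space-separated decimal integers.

Answer: 1 217 428 1

Derivation:
Read 1: bits[0:1] width=1 -> value=1 (bin 1); offset now 1 = byte 0 bit 1; 23 bits remain
Read 2: bits[1:10] width=9 -> value=217 (bin 011011001); offset now 10 = byte 1 bit 2; 14 bits remain
Read 3: bits[10:20] width=10 -> value=428 (bin 0110101100); offset now 20 = byte 2 bit 4; 4 bits remain
Read 4: bits[20:21] width=1 -> value=1 (bin 1); offset now 21 = byte 2 bit 5; 3 bits remain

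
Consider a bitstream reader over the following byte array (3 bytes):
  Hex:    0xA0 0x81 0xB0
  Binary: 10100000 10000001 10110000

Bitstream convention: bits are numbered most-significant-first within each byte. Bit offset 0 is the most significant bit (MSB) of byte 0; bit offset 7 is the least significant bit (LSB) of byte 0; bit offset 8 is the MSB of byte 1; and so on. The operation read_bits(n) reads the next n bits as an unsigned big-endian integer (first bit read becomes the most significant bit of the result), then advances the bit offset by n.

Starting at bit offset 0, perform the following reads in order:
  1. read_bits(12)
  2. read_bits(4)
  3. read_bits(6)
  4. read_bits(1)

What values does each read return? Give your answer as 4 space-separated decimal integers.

Read 1: bits[0:12] width=12 -> value=2568 (bin 101000001000); offset now 12 = byte 1 bit 4; 12 bits remain
Read 2: bits[12:16] width=4 -> value=1 (bin 0001); offset now 16 = byte 2 bit 0; 8 bits remain
Read 3: bits[16:22] width=6 -> value=44 (bin 101100); offset now 22 = byte 2 bit 6; 2 bits remain
Read 4: bits[22:23] width=1 -> value=0 (bin 0); offset now 23 = byte 2 bit 7; 1 bits remain

Answer: 2568 1 44 0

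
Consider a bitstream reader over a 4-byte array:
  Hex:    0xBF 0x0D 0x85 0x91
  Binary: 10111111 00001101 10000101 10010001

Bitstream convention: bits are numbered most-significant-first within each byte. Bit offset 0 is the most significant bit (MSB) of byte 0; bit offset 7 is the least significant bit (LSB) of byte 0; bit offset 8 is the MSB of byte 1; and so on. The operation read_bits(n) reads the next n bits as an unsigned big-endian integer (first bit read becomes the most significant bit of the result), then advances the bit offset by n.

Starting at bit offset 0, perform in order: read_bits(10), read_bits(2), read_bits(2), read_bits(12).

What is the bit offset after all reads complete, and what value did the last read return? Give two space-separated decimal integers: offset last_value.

Answer: 26 1558

Derivation:
Read 1: bits[0:10] width=10 -> value=764 (bin 1011111100); offset now 10 = byte 1 bit 2; 22 bits remain
Read 2: bits[10:12] width=2 -> value=0 (bin 00); offset now 12 = byte 1 bit 4; 20 bits remain
Read 3: bits[12:14] width=2 -> value=3 (bin 11); offset now 14 = byte 1 bit 6; 18 bits remain
Read 4: bits[14:26] width=12 -> value=1558 (bin 011000010110); offset now 26 = byte 3 bit 2; 6 bits remain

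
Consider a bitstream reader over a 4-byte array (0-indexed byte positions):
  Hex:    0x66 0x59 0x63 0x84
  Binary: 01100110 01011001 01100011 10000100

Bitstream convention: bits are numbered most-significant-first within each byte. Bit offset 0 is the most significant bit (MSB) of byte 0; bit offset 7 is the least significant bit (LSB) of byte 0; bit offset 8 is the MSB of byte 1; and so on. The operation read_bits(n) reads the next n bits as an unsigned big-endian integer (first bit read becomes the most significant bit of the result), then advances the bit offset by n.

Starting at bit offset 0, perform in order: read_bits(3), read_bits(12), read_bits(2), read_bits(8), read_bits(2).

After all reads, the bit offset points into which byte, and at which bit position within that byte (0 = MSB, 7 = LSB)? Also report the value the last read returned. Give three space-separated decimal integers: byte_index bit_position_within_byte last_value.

Answer: 3 3 0

Derivation:
Read 1: bits[0:3] width=3 -> value=3 (bin 011); offset now 3 = byte 0 bit 3; 29 bits remain
Read 2: bits[3:15] width=12 -> value=812 (bin 001100101100); offset now 15 = byte 1 bit 7; 17 bits remain
Read 3: bits[15:17] width=2 -> value=2 (bin 10); offset now 17 = byte 2 bit 1; 15 bits remain
Read 4: bits[17:25] width=8 -> value=199 (bin 11000111); offset now 25 = byte 3 bit 1; 7 bits remain
Read 5: bits[25:27] width=2 -> value=0 (bin 00); offset now 27 = byte 3 bit 3; 5 bits remain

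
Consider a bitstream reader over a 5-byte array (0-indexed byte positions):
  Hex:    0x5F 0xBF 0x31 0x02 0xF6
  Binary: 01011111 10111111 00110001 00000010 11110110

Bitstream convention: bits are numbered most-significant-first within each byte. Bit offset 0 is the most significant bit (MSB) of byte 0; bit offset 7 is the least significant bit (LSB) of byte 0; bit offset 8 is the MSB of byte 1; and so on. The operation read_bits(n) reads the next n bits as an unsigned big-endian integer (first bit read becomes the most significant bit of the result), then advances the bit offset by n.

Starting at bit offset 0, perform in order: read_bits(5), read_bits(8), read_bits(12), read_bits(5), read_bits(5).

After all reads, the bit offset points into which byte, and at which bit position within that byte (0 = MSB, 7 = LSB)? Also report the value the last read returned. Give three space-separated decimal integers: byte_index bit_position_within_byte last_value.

Read 1: bits[0:5] width=5 -> value=11 (bin 01011); offset now 5 = byte 0 bit 5; 35 bits remain
Read 2: bits[5:13] width=8 -> value=247 (bin 11110111); offset now 13 = byte 1 bit 5; 27 bits remain
Read 3: bits[13:25] width=12 -> value=3682 (bin 111001100010); offset now 25 = byte 3 bit 1; 15 bits remain
Read 4: bits[25:30] width=5 -> value=0 (bin 00000); offset now 30 = byte 3 bit 6; 10 bits remain
Read 5: bits[30:35] width=5 -> value=23 (bin 10111); offset now 35 = byte 4 bit 3; 5 bits remain

Answer: 4 3 23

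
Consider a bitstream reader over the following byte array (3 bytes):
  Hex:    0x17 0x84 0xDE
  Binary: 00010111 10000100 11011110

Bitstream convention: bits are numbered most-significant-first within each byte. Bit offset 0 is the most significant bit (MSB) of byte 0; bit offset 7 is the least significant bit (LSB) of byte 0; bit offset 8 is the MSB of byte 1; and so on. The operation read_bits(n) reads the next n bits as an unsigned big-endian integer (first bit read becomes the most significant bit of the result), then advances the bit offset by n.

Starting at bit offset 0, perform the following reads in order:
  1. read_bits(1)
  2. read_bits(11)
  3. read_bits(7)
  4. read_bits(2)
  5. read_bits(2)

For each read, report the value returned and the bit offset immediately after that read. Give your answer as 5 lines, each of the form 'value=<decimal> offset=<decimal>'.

Answer: value=0 offset=1
value=376 offset=12
value=38 offset=19
value=3 offset=21
value=3 offset=23

Derivation:
Read 1: bits[0:1] width=1 -> value=0 (bin 0); offset now 1 = byte 0 bit 1; 23 bits remain
Read 2: bits[1:12] width=11 -> value=376 (bin 00101111000); offset now 12 = byte 1 bit 4; 12 bits remain
Read 3: bits[12:19] width=7 -> value=38 (bin 0100110); offset now 19 = byte 2 bit 3; 5 bits remain
Read 4: bits[19:21] width=2 -> value=3 (bin 11); offset now 21 = byte 2 bit 5; 3 bits remain
Read 5: bits[21:23] width=2 -> value=3 (bin 11); offset now 23 = byte 2 bit 7; 1 bits remain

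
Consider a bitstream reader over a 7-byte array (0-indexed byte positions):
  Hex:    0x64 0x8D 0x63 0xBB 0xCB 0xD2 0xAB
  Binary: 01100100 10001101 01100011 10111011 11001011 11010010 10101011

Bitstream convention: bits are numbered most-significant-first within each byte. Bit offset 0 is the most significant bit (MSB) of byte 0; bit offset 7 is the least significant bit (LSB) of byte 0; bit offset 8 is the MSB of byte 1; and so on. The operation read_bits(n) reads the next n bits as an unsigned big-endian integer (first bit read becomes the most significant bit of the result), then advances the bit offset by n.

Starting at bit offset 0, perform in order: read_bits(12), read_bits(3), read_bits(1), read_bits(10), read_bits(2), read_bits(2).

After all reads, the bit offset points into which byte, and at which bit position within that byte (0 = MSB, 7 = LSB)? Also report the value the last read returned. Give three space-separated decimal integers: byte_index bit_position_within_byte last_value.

Read 1: bits[0:12] width=12 -> value=1608 (bin 011001001000); offset now 12 = byte 1 bit 4; 44 bits remain
Read 2: bits[12:15] width=3 -> value=6 (bin 110); offset now 15 = byte 1 bit 7; 41 bits remain
Read 3: bits[15:16] width=1 -> value=1 (bin 1); offset now 16 = byte 2 bit 0; 40 bits remain
Read 4: bits[16:26] width=10 -> value=398 (bin 0110001110); offset now 26 = byte 3 bit 2; 30 bits remain
Read 5: bits[26:28] width=2 -> value=3 (bin 11); offset now 28 = byte 3 bit 4; 28 bits remain
Read 6: bits[28:30] width=2 -> value=2 (bin 10); offset now 30 = byte 3 bit 6; 26 bits remain

Answer: 3 6 2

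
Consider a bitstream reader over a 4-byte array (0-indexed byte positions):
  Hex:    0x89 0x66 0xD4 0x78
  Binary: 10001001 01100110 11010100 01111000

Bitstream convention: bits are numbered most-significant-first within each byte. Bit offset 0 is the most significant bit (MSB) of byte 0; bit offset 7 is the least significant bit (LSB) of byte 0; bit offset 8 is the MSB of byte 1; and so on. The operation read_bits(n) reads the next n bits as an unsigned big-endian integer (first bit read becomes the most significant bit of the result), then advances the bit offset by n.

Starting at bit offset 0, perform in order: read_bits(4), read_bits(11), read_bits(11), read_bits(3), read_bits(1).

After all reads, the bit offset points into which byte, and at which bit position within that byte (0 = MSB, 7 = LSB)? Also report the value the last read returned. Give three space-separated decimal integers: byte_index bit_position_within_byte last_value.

Read 1: bits[0:4] width=4 -> value=8 (bin 1000); offset now 4 = byte 0 bit 4; 28 bits remain
Read 2: bits[4:15] width=11 -> value=1203 (bin 10010110011); offset now 15 = byte 1 bit 7; 17 bits remain
Read 3: bits[15:26] width=11 -> value=849 (bin 01101010001); offset now 26 = byte 3 bit 2; 6 bits remain
Read 4: bits[26:29] width=3 -> value=7 (bin 111); offset now 29 = byte 3 bit 5; 3 bits remain
Read 5: bits[29:30] width=1 -> value=0 (bin 0); offset now 30 = byte 3 bit 6; 2 bits remain

Answer: 3 6 0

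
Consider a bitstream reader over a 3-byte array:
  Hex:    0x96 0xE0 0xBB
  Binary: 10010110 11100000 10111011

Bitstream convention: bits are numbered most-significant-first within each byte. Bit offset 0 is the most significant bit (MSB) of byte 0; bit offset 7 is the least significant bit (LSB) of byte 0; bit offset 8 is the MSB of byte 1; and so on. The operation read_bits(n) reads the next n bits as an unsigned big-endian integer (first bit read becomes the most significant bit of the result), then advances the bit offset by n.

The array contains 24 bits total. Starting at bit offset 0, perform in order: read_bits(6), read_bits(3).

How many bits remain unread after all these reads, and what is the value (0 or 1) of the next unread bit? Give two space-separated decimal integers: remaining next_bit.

Read 1: bits[0:6] width=6 -> value=37 (bin 100101); offset now 6 = byte 0 bit 6; 18 bits remain
Read 2: bits[6:9] width=3 -> value=5 (bin 101); offset now 9 = byte 1 bit 1; 15 bits remain

Answer: 15 1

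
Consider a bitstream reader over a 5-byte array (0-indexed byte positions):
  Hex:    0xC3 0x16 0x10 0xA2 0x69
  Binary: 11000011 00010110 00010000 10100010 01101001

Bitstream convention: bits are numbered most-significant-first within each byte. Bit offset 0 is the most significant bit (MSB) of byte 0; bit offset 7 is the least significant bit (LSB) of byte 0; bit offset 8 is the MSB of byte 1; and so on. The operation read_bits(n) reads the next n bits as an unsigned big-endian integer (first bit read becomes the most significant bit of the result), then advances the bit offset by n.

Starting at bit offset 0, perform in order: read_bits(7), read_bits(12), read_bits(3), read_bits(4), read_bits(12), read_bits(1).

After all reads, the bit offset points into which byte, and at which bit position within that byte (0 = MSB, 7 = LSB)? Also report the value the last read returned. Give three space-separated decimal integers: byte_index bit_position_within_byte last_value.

Answer: 4 7 0

Derivation:
Read 1: bits[0:7] width=7 -> value=97 (bin 1100001); offset now 7 = byte 0 bit 7; 33 bits remain
Read 2: bits[7:19] width=12 -> value=2224 (bin 100010110000); offset now 19 = byte 2 bit 3; 21 bits remain
Read 3: bits[19:22] width=3 -> value=4 (bin 100); offset now 22 = byte 2 bit 6; 18 bits remain
Read 4: bits[22:26] width=4 -> value=2 (bin 0010); offset now 26 = byte 3 bit 2; 14 bits remain
Read 5: bits[26:38] width=12 -> value=2202 (bin 100010011010); offset now 38 = byte 4 bit 6; 2 bits remain
Read 6: bits[38:39] width=1 -> value=0 (bin 0); offset now 39 = byte 4 bit 7; 1 bits remain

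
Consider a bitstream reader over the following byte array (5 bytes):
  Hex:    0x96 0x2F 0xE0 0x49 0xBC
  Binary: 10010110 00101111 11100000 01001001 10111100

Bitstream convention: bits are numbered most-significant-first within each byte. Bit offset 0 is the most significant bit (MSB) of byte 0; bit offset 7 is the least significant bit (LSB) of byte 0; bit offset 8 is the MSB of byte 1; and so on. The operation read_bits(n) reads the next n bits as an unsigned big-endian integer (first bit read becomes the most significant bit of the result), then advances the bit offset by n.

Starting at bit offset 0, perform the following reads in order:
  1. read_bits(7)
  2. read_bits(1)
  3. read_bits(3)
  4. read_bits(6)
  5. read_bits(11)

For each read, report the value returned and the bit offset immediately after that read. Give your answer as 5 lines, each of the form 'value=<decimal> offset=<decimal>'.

Read 1: bits[0:7] width=7 -> value=75 (bin 1001011); offset now 7 = byte 0 bit 7; 33 bits remain
Read 2: bits[7:8] width=1 -> value=0 (bin 0); offset now 8 = byte 1 bit 0; 32 bits remain
Read 3: bits[8:11] width=3 -> value=1 (bin 001); offset now 11 = byte 1 bit 3; 29 bits remain
Read 4: bits[11:17] width=6 -> value=31 (bin 011111); offset now 17 = byte 2 bit 1; 23 bits remain
Read 5: bits[17:28] width=11 -> value=1540 (bin 11000000100); offset now 28 = byte 3 bit 4; 12 bits remain

Answer: value=75 offset=7
value=0 offset=8
value=1 offset=11
value=31 offset=17
value=1540 offset=28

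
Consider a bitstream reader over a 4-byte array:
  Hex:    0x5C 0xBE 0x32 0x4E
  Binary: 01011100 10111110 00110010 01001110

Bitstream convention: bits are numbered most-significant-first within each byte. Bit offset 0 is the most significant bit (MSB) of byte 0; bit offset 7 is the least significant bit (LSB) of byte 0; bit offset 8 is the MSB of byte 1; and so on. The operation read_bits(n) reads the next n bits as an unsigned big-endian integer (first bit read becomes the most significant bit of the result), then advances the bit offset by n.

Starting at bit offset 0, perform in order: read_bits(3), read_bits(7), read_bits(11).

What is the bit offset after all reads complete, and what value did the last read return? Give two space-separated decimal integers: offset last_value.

Read 1: bits[0:3] width=3 -> value=2 (bin 010); offset now 3 = byte 0 bit 3; 29 bits remain
Read 2: bits[3:10] width=7 -> value=114 (bin 1110010); offset now 10 = byte 1 bit 2; 22 bits remain
Read 3: bits[10:21] width=11 -> value=1990 (bin 11111000110); offset now 21 = byte 2 bit 5; 11 bits remain

Answer: 21 1990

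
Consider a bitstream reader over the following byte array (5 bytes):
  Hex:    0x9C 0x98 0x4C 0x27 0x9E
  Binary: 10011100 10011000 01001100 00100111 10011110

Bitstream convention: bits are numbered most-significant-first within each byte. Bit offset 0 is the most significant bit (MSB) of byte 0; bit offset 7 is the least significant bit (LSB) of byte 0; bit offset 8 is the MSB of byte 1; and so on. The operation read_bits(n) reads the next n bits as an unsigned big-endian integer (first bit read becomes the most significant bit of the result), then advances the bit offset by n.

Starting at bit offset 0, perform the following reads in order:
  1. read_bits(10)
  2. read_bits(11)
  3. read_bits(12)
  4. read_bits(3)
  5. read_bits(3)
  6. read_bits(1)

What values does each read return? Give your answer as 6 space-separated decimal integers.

Answer: 626 777 2127 1 7 0

Derivation:
Read 1: bits[0:10] width=10 -> value=626 (bin 1001110010); offset now 10 = byte 1 bit 2; 30 bits remain
Read 2: bits[10:21] width=11 -> value=777 (bin 01100001001); offset now 21 = byte 2 bit 5; 19 bits remain
Read 3: bits[21:33] width=12 -> value=2127 (bin 100001001111); offset now 33 = byte 4 bit 1; 7 bits remain
Read 4: bits[33:36] width=3 -> value=1 (bin 001); offset now 36 = byte 4 bit 4; 4 bits remain
Read 5: bits[36:39] width=3 -> value=7 (bin 111); offset now 39 = byte 4 bit 7; 1 bits remain
Read 6: bits[39:40] width=1 -> value=0 (bin 0); offset now 40 = byte 5 bit 0; 0 bits remain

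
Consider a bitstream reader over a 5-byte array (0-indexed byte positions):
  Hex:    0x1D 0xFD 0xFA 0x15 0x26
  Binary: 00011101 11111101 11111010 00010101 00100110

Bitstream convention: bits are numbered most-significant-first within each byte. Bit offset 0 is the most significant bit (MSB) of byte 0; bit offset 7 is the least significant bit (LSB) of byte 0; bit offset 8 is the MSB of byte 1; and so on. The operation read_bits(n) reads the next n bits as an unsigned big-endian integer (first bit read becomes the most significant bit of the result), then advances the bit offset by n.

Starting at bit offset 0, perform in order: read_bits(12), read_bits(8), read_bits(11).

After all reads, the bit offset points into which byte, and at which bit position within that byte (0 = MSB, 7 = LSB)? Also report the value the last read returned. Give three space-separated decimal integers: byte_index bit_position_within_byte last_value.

Answer: 3 7 1290

Derivation:
Read 1: bits[0:12] width=12 -> value=479 (bin 000111011111); offset now 12 = byte 1 bit 4; 28 bits remain
Read 2: bits[12:20] width=8 -> value=223 (bin 11011111); offset now 20 = byte 2 bit 4; 20 bits remain
Read 3: bits[20:31] width=11 -> value=1290 (bin 10100001010); offset now 31 = byte 3 bit 7; 9 bits remain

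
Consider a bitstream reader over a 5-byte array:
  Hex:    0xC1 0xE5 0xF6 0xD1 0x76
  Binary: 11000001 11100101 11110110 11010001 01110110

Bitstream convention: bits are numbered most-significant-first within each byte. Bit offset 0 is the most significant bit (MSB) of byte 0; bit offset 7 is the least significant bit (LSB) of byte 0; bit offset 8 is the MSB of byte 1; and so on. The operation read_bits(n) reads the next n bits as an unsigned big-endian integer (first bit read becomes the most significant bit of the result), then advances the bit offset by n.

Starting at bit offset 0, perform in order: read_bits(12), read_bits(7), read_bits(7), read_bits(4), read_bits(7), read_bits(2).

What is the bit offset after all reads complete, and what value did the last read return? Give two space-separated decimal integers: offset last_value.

Read 1: bits[0:12] width=12 -> value=3102 (bin 110000011110); offset now 12 = byte 1 bit 4; 28 bits remain
Read 2: bits[12:19] width=7 -> value=47 (bin 0101111); offset now 19 = byte 2 bit 3; 21 bits remain
Read 3: bits[19:26] width=7 -> value=91 (bin 1011011); offset now 26 = byte 3 bit 2; 14 bits remain
Read 4: bits[26:30] width=4 -> value=4 (bin 0100); offset now 30 = byte 3 bit 6; 10 bits remain
Read 5: bits[30:37] width=7 -> value=46 (bin 0101110); offset now 37 = byte 4 bit 5; 3 bits remain
Read 6: bits[37:39] width=2 -> value=3 (bin 11); offset now 39 = byte 4 bit 7; 1 bits remain

Answer: 39 3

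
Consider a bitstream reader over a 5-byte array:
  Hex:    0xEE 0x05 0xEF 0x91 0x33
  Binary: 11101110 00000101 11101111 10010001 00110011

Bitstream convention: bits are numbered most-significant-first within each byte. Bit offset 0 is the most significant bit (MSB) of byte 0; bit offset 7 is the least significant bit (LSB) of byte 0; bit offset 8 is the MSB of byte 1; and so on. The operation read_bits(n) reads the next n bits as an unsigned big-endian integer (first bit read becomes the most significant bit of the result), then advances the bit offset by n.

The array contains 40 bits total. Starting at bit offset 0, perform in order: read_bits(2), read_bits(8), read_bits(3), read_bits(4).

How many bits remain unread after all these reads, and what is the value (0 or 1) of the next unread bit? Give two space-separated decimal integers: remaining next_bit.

Read 1: bits[0:2] width=2 -> value=3 (bin 11); offset now 2 = byte 0 bit 2; 38 bits remain
Read 2: bits[2:10] width=8 -> value=184 (bin 10111000); offset now 10 = byte 1 bit 2; 30 bits remain
Read 3: bits[10:13] width=3 -> value=0 (bin 000); offset now 13 = byte 1 bit 5; 27 bits remain
Read 4: bits[13:17] width=4 -> value=11 (bin 1011); offset now 17 = byte 2 bit 1; 23 bits remain

Answer: 23 1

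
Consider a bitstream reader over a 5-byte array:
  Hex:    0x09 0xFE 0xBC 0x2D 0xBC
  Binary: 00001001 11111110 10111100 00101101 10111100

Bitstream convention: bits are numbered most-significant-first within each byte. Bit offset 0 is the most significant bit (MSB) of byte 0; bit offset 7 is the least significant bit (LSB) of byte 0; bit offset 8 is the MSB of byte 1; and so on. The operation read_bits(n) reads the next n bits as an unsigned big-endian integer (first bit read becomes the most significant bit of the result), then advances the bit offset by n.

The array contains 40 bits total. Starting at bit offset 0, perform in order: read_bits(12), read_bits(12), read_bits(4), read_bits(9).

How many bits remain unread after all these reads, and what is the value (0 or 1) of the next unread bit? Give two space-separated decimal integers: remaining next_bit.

Answer: 3 1

Derivation:
Read 1: bits[0:12] width=12 -> value=159 (bin 000010011111); offset now 12 = byte 1 bit 4; 28 bits remain
Read 2: bits[12:24] width=12 -> value=3772 (bin 111010111100); offset now 24 = byte 3 bit 0; 16 bits remain
Read 3: bits[24:28] width=4 -> value=2 (bin 0010); offset now 28 = byte 3 bit 4; 12 bits remain
Read 4: bits[28:37] width=9 -> value=439 (bin 110110111); offset now 37 = byte 4 bit 5; 3 bits remain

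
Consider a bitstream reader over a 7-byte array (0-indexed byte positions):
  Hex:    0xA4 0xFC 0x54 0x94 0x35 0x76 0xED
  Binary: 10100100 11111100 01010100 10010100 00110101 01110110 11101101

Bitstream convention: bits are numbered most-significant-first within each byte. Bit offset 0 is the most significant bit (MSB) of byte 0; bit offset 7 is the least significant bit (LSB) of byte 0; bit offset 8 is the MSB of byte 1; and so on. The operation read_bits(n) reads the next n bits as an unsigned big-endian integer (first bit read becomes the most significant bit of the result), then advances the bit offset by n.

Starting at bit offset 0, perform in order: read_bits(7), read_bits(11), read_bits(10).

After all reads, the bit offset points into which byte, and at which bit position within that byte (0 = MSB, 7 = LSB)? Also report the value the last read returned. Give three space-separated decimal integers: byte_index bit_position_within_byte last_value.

Answer: 3 4 329

Derivation:
Read 1: bits[0:7] width=7 -> value=82 (bin 1010010); offset now 7 = byte 0 bit 7; 49 bits remain
Read 2: bits[7:18] width=11 -> value=1009 (bin 01111110001); offset now 18 = byte 2 bit 2; 38 bits remain
Read 3: bits[18:28] width=10 -> value=329 (bin 0101001001); offset now 28 = byte 3 bit 4; 28 bits remain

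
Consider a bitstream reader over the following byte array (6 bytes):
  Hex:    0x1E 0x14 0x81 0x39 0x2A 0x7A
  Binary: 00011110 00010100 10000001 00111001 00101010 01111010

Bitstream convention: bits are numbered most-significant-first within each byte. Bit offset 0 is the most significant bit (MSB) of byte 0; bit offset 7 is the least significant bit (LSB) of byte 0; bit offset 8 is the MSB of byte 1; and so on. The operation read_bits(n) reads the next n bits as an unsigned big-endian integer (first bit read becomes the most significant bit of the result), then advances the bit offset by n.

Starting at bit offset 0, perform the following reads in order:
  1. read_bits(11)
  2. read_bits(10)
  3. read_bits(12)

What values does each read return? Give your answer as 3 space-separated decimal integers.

Read 1: bits[0:11] width=11 -> value=240 (bin 00011110000); offset now 11 = byte 1 bit 3; 37 bits remain
Read 2: bits[11:21] width=10 -> value=656 (bin 1010010000); offset now 21 = byte 2 bit 5; 27 bits remain
Read 3: bits[21:33] width=12 -> value=626 (bin 001001110010); offset now 33 = byte 4 bit 1; 15 bits remain

Answer: 240 656 626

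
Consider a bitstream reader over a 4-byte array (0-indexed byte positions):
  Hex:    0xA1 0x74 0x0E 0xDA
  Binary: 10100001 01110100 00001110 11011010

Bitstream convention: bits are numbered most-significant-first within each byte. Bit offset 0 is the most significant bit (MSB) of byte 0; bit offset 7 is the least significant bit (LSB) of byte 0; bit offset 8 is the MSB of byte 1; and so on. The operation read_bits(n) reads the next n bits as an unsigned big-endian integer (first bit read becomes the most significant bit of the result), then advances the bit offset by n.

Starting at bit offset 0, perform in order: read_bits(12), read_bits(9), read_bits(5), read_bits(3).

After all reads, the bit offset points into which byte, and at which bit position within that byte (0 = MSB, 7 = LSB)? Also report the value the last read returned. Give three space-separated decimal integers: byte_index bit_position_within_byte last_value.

Answer: 3 5 3

Derivation:
Read 1: bits[0:12] width=12 -> value=2583 (bin 101000010111); offset now 12 = byte 1 bit 4; 20 bits remain
Read 2: bits[12:21] width=9 -> value=129 (bin 010000001); offset now 21 = byte 2 bit 5; 11 bits remain
Read 3: bits[21:26] width=5 -> value=27 (bin 11011); offset now 26 = byte 3 bit 2; 6 bits remain
Read 4: bits[26:29] width=3 -> value=3 (bin 011); offset now 29 = byte 3 bit 5; 3 bits remain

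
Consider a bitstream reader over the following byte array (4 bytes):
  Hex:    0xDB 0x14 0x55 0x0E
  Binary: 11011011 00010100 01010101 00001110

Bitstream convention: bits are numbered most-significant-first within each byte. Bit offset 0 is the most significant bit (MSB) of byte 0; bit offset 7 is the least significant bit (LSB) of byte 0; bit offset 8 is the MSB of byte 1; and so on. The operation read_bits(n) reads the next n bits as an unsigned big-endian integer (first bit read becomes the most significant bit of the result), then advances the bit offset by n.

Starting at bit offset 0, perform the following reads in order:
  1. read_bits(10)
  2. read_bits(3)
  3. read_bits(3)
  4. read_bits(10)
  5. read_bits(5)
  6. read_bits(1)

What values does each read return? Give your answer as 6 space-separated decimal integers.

Answer: 876 2 4 340 7 0

Derivation:
Read 1: bits[0:10] width=10 -> value=876 (bin 1101101100); offset now 10 = byte 1 bit 2; 22 bits remain
Read 2: bits[10:13] width=3 -> value=2 (bin 010); offset now 13 = byte 1 bit 5; 19 bits remain
Read 3: bits[13:16] width=3 -> value=4 (bin 100); offset now 16 = byte 2 bit 0; 16 bits remain
Read 4: bits[16:26] width=10 -> value=340 (bin 0101010100); offset now 26 = byte 3 bit 2; 6 bits remain
Read 5: bits[26:31] width=5 -> value=7 (bin 00111); offset now 31 = byte 3 bit 7; 1 bits remain
Read 6: bits[31:32] width=1 -> value=0 (bin 0); offset now 32 = byte 4 bit 0; 0 bits remain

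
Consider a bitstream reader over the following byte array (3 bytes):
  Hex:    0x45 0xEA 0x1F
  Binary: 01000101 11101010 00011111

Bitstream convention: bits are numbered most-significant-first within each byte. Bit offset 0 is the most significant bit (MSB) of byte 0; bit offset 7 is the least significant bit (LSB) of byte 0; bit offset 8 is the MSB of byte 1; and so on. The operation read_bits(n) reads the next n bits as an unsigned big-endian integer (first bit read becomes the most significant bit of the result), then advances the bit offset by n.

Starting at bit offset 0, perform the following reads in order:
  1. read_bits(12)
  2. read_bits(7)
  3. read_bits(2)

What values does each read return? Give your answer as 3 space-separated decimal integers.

Read 1: bits[0:12] width=12 -> value=1118 (bin 010001011110); offset now 12 = byte 1 bit 4; 12 bits remain
Read 2: bits[12:19] width=7 -> value=80 (bin 1010000); offset now 19 = byte 2 bit 3; 5 bits remain
Read 3: bits[19:21] width=2 -> value=3 (bin 11); offset now 21 = byte 2 bit 5; 3 bits remain

Answer: 1118 80 3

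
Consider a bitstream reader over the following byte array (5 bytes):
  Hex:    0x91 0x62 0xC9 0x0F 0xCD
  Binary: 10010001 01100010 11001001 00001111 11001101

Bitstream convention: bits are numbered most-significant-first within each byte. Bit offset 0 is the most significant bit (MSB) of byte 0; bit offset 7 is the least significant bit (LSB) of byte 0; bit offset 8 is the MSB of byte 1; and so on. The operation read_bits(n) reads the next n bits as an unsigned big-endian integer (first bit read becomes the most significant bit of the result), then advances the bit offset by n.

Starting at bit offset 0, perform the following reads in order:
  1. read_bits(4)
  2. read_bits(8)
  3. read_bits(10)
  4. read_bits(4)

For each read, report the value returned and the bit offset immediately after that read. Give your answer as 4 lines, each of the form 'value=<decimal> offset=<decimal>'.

Answer: value=9 offset=4
value=22 offset=12
value=178 offset=22
value=4 offset=26

Derivation:
Read 1: bits[0:4] width=4 -> value=9 (bin 1001); offset now 4 = byte 0 bit 4; 36 bits remain
Read 2: bits[4:12] width=8 -> value=22 (bin 00010110); offset now 12 = byte 1 bit 4; 28 bits remain
Read 3: bits[12:22] width=10 -> value=178 (bin 0010110010); offset now 22 = byte 2 bit 6; 18 bits remain
Read 4: bits[22:26] width=4 -> value=4 (bin 0100); offset now 26 = byte 3 bit 2; 14 bits remain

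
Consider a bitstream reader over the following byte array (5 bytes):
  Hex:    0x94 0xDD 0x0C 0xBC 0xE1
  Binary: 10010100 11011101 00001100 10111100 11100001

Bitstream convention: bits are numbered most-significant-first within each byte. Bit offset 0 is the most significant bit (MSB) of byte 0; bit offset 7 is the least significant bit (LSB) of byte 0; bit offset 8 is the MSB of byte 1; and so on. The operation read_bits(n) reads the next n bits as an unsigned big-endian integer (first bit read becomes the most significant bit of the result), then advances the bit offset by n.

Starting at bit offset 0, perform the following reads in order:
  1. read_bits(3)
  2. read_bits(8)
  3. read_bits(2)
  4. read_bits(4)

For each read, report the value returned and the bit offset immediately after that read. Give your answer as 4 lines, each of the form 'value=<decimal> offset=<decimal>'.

Answer: value=4 offset=3
value=166 offset=11
value=3 offset=13
value=10 offset=17

Derivation:
Read 1: bits[0:3] width=3 -> value=4 (bin 100); offset now 3 = byte 0 bit 3; 37 bits remain
Read 2: bits[3:11] width=8 -> value=166 (bin 10100110); offset now 11 = byte 1 bit 3; 29 bits remain
Read 3: bits[11:13] width=2 -> value=3 (bin 11); offset now 13 = byte 1 bit 5; 27 bits remain
Read 4: bits[13:17] width=4 -> value=10 (bin 1010); offset now 17 = byte 2 bit 1; 23 bits remain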